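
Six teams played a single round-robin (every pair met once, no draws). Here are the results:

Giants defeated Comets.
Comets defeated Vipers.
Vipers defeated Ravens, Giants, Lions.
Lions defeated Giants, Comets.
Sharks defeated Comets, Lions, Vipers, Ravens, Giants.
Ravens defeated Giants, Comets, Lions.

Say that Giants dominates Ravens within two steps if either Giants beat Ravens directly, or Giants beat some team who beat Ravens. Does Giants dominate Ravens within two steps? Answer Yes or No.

No

Giants did not beat Ravens directly.
Giants beat Comets, but each of them lost to Ravens. No two-step path.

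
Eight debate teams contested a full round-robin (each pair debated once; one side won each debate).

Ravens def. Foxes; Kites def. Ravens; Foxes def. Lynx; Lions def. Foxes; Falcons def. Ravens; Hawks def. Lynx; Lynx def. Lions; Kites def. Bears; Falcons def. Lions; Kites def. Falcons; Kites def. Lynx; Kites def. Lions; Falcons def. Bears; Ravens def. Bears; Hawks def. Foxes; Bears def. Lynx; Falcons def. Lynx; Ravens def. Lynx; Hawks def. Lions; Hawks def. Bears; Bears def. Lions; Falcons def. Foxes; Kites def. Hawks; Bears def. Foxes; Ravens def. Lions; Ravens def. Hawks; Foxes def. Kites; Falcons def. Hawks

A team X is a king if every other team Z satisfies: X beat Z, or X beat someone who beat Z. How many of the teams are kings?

3

Falcons reaches everyone (king).
Hawks cannot reach Falcons, Ravens in two steps.
Foxes reaches everyone (king).
Kites reaches everyone (king).
Lions cannot reach Falcons, Hawks, Bears, Ravens in two steps.
Bears cannot reach Falcons, Hawks, Ravens in two steps.
Lynx cannot reach Falcons, Hawks, Kites, Bears, Ravens in two steps.
Ravens cannot reach Falcons in two steps.
Kings: Falcons, Foxes, Kites — 3.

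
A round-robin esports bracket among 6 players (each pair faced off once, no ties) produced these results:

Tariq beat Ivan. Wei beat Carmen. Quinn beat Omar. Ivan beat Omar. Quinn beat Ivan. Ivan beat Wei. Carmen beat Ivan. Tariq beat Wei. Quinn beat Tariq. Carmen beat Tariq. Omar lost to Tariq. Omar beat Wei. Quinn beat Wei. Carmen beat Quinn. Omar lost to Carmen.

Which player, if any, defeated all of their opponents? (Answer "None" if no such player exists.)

None

Highest win total is Quinn with 4 (out of 5 possible).
Quinn lost to Carmen, so no player went undefeated.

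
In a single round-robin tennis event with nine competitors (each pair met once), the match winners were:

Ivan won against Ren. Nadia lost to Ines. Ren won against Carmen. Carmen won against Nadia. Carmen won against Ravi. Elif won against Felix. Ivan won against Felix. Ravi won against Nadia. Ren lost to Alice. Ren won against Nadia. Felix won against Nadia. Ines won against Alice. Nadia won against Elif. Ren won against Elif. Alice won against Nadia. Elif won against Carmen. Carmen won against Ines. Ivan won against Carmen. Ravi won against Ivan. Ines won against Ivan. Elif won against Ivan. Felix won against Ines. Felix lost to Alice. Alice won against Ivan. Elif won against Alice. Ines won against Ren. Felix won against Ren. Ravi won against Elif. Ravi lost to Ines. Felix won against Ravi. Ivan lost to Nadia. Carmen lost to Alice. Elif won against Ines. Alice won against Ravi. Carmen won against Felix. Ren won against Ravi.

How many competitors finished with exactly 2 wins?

1

Win totals: Alice 6, Ren 4, Ravi 3, Ivan 3, Elif 5, Felix 4, Carmen 4, Nadia 2, Ines 5.
Exactly 2: Nadia — 1 competitor.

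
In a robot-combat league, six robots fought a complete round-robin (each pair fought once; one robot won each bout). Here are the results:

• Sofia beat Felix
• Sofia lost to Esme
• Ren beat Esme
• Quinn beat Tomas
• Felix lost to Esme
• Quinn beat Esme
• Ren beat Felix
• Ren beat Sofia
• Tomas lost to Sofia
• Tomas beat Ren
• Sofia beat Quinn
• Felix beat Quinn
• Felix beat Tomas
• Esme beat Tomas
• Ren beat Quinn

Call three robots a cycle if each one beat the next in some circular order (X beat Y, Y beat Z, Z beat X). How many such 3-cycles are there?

6

Of the C(6,3) = 20 triples, the cyclic ones are: {Felix, Esme, Quinn}; {Felix, Ren, Tomas}; {Esme, Quinn, Sofia}; {Esme, Ren, Tomas}; {Quinn, Ren, Tomas}; {Ren, Tomas, Sofia}.
That is 6.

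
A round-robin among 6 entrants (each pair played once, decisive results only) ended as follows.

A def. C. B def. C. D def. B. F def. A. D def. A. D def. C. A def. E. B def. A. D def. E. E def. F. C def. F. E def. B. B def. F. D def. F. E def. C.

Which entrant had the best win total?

D

Win totals: A 2, B 3, C 1, D 5, E 3, F 1.
D leads with 5 wins (next highest: 3).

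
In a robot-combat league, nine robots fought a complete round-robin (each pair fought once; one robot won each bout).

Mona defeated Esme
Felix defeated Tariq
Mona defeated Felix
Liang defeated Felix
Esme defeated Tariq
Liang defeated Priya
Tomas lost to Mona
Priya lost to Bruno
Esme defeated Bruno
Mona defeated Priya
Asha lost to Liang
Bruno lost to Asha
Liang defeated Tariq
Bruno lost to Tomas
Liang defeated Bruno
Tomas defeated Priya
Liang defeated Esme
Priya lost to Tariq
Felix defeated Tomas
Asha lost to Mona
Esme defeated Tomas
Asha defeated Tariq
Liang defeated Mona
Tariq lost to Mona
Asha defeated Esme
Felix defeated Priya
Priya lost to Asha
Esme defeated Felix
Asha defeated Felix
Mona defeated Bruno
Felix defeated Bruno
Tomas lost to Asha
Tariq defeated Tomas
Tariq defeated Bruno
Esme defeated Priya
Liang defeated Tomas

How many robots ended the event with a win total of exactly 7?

1

Win totals: Tariq 3, Esme 5, Bruno 1, Felix 4, Tomas 2, Liang 8, Priya 0, Asha 6, Mona 7.
Exactly 7: Mona — 1 robot.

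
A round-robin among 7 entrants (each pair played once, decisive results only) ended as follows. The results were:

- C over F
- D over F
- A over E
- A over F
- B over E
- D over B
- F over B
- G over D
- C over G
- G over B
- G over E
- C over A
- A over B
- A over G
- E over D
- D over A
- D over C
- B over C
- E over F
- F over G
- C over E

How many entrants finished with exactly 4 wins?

Win totals: A 4, B 2, C 4, D 4, E 2, F 2, G 3.
Exactly 4: A, C, D — 3 entrants.

3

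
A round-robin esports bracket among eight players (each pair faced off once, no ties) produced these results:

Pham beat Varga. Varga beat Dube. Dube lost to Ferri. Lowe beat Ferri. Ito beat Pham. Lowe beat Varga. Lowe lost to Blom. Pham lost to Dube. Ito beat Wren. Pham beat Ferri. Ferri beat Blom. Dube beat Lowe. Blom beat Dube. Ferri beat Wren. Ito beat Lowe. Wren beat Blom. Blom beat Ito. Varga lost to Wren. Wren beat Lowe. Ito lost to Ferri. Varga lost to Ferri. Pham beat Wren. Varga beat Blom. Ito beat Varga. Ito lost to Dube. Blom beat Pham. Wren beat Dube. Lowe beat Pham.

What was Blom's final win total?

4

Blom's results: beat Ito, Lowe, Pham, Dube; lost to Varga, Ferri, Wren.
That is 4 wins.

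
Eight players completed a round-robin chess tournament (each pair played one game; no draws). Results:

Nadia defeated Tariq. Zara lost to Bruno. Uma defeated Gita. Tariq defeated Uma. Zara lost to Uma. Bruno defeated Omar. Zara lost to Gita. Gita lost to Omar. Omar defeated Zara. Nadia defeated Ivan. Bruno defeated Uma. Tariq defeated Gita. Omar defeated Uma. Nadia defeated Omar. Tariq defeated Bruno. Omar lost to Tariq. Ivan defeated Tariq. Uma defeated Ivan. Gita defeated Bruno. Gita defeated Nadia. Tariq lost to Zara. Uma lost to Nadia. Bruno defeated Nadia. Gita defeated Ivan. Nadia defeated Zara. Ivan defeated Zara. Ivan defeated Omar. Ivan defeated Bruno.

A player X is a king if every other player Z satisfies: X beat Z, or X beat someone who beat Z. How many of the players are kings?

Bruno reaches everyone (king).
Ivan reaches everyone (king).
Nadia reaches everyone (king).
Gita reaches everyone (king).
Uma reaches everyone (king).
Omar reaches everyone (king).
Zara cannot reach Ivan, Nadia in two steps.
Tariq reaches everyone (king).
Kings: Bruno, Ivan, Nadia, Gita, Uma, Omar, Tariq — 7.

7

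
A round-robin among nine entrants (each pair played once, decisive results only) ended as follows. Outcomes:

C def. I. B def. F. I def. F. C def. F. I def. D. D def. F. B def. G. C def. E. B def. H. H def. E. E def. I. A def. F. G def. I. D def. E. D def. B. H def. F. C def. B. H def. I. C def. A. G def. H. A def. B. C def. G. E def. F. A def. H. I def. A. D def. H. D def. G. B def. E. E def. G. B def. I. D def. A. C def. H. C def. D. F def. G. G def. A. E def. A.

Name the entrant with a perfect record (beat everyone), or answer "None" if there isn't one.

C

C has 8 wins out of 8 opponents — a perfect record.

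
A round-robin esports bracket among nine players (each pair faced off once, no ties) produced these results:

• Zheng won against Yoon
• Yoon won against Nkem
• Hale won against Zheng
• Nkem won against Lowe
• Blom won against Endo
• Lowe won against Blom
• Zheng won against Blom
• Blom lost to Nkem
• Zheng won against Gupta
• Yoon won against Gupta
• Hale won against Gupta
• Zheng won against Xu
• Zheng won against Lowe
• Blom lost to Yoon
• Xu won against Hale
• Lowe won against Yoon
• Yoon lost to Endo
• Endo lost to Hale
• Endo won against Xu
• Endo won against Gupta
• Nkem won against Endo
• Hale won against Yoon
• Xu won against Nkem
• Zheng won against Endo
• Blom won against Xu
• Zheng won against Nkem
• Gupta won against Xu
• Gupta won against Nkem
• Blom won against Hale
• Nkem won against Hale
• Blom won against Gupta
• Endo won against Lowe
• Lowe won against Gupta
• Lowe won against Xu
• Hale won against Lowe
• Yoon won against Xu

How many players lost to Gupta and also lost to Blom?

1

Gupta beat: Nkem, Xu.
Blom beat: Hale, Xu, Endo, Gupta.
Both beat: Xu — 1.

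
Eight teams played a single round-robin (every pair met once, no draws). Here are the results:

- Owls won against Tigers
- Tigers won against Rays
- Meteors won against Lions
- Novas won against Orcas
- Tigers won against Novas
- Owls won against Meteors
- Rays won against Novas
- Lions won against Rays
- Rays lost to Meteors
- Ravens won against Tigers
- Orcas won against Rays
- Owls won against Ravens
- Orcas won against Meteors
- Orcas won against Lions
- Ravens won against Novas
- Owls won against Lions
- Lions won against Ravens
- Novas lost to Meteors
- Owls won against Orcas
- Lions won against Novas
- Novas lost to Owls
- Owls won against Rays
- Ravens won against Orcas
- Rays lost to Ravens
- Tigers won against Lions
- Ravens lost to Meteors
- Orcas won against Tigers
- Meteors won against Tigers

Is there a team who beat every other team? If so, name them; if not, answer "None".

Owls

Owls has 7 wins out of 7 opponents — a perfect record.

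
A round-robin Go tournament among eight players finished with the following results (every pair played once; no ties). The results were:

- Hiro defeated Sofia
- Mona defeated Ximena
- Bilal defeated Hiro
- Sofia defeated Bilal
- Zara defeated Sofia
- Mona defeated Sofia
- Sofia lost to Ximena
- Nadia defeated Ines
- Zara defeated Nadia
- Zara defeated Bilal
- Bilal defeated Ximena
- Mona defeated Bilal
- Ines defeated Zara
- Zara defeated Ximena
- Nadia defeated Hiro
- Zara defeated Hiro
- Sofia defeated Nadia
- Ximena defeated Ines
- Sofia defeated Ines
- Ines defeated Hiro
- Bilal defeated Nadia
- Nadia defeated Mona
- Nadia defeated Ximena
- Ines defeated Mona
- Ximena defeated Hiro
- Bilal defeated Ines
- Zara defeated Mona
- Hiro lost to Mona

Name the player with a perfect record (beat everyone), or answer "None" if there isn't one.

Highest win total is Zara with 6 (out of 7 possible).
Zara lost to Ines, so no player went undefeated.

None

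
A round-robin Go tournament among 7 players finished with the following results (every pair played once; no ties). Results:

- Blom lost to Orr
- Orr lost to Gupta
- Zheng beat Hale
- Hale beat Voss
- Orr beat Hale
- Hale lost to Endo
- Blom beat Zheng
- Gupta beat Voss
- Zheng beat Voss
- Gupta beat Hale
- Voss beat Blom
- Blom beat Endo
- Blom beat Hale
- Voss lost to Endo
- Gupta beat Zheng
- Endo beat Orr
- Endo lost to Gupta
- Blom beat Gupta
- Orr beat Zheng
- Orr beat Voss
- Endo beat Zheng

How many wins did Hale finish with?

1

Hale's results: beat Voss; lost to Orr, Zheng, Endo, Gupta, Blom.
That is 1 win.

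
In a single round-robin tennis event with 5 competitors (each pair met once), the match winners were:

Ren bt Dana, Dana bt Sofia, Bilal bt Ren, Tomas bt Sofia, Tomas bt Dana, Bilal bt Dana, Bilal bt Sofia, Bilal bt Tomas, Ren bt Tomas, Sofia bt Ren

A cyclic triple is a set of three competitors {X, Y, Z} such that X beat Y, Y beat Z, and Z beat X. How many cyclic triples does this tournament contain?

Win totals: Dana 1, Tomas 2, Sofia 1, Ren 2, Bilal 4.
A competitor with w wins dominates both others in C(w,2) triples; summing gives 0 + 1 + 0 + 1 + 6 = 8 transitive triples.
Total triples C(5,3) = 10, so cyclic triples = 10 − 8 = 2.

2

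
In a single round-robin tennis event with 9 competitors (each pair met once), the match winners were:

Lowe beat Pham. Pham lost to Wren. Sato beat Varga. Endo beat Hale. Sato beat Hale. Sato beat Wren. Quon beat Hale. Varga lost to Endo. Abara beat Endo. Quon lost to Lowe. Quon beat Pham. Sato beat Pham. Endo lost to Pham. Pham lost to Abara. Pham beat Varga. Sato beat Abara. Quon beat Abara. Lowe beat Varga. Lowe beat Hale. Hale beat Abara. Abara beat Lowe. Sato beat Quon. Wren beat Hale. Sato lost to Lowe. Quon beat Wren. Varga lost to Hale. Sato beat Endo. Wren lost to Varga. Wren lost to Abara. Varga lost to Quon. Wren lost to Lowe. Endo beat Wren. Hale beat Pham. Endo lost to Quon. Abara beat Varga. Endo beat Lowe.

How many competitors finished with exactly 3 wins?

Win totals: Sato 7, Pham 2, Wren 2, Endo 4, Abara 5, Quon 6, Varga 1, Lowe 6, Hale 3.
Exactly 3: Hale — 1 competitor.

1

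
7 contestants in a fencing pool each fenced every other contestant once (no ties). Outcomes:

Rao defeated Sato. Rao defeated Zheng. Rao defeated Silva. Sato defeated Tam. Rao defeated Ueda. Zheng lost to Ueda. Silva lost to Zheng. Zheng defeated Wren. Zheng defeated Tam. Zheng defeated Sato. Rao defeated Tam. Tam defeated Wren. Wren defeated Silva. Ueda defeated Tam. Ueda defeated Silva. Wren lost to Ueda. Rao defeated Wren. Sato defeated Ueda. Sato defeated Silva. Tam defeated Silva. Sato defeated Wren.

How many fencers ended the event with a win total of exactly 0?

1

Win totals: Rao 6, Silva 0, Tam 2, Sato 4, Ueda 4, Zheng 4, Wren 1.
Exactly 0: Silva — 1 fencer.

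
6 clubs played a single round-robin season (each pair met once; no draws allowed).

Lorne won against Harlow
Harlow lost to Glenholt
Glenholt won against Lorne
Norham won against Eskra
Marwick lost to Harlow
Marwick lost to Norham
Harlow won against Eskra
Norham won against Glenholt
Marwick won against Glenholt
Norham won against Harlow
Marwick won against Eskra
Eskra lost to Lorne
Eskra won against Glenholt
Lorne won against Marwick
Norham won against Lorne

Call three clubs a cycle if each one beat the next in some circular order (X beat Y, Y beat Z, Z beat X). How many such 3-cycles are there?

4

Of the C(6,3) = 20 triples, the cyclic ones are: {Lorne, Marwick, Glenholt}; {Lorne, Eskra, Glenholt}; {Marwick, Harlow, Glenholt}; {Harlow, Eskra, Glenholt}.
That is 4.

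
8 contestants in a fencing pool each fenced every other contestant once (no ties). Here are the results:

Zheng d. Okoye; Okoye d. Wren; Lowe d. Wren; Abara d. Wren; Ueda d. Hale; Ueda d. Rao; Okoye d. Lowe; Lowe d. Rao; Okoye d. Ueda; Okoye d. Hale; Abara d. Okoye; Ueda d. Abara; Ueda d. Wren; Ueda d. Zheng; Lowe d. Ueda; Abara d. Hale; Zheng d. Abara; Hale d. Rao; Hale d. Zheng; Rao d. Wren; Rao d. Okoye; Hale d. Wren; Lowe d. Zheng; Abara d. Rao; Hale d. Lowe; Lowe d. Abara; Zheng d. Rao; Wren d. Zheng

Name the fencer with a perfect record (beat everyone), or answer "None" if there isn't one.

None

Highest win total is Ueda with 5 (out of 7 possible).
Ueda lost to Lowe, Okoye, so no fencer went undefeated.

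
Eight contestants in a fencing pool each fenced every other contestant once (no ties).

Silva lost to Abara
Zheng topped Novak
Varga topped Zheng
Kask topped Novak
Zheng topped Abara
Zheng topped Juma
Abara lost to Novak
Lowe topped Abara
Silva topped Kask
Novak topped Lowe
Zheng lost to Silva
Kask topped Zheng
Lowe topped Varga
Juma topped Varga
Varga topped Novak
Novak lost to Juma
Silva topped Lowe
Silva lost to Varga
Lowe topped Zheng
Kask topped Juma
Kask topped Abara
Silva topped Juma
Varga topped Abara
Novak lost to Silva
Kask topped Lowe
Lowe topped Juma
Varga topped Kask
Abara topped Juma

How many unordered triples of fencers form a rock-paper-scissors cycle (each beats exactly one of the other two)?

Win totals: Kask 5, Silva 5, Zheng 3, Varga 5, Juma 2, Abara 2, Novak 2, Lowe 4.
A fencer with w wins dominates both others in C(w,2) triples; summing gives 10 + 10 + 3 + 10 + 1 + 1 + 1 + 6 = 42 transitive triples.
Total triples C(8,3) = 56, so cyclic triples = 56 − 42 = 14.

14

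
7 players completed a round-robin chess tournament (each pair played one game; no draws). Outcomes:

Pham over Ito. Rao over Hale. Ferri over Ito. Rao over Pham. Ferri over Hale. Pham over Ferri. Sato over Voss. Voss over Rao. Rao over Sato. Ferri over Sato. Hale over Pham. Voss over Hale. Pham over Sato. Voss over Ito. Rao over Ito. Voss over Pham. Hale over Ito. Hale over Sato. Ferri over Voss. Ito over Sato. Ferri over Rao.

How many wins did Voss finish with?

4

Voss' results: beat Pham, Hale, Rao, Ito; lost to Sato, Ferri.
That is 4 wins.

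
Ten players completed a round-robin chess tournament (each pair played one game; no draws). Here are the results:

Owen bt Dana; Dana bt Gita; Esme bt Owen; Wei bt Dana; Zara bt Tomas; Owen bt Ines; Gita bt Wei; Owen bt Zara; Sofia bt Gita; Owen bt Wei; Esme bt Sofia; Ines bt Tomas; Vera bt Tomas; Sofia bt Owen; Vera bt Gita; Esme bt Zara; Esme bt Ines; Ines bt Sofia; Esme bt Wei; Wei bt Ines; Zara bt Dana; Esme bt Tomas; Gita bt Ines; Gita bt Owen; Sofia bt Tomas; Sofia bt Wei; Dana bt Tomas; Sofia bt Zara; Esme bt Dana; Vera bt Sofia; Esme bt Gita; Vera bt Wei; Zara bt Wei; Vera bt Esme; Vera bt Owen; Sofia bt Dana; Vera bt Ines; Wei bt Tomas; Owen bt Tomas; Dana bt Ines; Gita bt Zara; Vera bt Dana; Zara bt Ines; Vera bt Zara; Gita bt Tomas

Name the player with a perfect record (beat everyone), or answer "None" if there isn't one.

Vera has 9 wins out of 9 opponents — a perfect record.

Vera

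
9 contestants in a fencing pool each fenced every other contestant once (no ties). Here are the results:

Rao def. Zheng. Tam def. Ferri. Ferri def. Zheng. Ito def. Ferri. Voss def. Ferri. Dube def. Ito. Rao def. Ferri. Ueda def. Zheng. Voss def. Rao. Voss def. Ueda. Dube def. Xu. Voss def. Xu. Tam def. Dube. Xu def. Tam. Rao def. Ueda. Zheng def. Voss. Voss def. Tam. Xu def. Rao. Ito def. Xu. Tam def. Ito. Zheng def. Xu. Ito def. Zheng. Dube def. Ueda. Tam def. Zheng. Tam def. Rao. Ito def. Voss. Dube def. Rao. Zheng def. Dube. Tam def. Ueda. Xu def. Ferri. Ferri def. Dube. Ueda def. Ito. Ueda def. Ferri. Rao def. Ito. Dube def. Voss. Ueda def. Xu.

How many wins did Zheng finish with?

3

Zheng's results: beat Xu, Voss, Dube; lost to Ito, Rao, Ueda, Tam, Ferri.
That is 3 wins.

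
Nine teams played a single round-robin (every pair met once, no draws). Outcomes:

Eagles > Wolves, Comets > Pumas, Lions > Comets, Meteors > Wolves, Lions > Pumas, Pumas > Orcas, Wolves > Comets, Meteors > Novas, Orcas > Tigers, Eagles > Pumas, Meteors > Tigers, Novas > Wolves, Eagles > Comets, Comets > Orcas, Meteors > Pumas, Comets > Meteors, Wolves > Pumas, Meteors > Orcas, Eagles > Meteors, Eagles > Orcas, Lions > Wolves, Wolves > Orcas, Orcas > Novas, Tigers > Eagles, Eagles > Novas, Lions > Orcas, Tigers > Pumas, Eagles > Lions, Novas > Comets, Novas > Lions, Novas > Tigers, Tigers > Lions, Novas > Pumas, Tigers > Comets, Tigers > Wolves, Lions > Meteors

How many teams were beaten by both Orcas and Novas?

Orcas beat: Tigers, Novas.
Novas beat: Pumas, Lions, Wolves, Tigers, Comets.
Both beat: Tigers — 1.

1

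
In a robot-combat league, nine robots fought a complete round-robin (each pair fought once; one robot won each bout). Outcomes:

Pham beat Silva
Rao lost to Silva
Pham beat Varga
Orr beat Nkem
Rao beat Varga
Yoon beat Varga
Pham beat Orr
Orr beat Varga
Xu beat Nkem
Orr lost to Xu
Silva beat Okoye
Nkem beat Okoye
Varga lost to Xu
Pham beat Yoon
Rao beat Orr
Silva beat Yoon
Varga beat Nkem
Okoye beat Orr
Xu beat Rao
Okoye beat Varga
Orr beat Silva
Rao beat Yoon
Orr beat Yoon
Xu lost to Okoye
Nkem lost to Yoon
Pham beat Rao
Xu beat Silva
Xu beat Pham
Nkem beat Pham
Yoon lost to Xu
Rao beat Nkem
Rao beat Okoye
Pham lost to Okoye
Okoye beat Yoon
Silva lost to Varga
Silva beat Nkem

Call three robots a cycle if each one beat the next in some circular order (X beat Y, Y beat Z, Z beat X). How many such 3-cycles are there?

Win totals: Nkem 2, Rao 5, Okoye 5, Yoon 2, Orr 4, Xu 7, Silva 4, Varga 2, Pham 5.
A robot with w wins dominates both others in C(w,2) triples; summing gives 1 + 10 + 10 + 1 + 6 + 21 + 6 + 1 + 10 = 66 transitive triples.
Total triples C(9,3) = 84, so cyclic triples = 84 − 66 = 18.

18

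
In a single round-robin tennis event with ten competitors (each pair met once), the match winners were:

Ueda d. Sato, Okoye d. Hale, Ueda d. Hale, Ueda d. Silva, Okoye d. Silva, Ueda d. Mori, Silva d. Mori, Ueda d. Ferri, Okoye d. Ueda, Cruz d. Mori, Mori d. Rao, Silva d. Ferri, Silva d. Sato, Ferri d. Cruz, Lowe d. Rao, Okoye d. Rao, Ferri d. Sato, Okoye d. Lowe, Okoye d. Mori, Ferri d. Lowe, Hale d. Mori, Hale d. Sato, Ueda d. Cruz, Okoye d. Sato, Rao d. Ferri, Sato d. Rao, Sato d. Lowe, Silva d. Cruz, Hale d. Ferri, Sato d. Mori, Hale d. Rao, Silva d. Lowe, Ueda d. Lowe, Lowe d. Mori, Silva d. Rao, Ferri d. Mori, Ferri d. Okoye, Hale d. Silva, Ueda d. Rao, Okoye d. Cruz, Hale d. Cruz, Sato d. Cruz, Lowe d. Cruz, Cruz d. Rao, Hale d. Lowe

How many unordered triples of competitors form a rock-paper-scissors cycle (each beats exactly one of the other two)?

8

Win totals: Rao 1, Sato 4, Okoye 8, Mori 1, Silva 6, Ueda 8, Hale 7, Lowe 3, Cruz 2, Ferri 5.
A competitor with w wins dominates both others in C(w,2) triples; summing gives 0 + 6 + 28 + 0 + 15 + 28 + 21 + 3 + 1 + 10 = 112 transitive triples.
Total triples C(10,3) = 120, so cyclic triples = 120 − 112 = 8.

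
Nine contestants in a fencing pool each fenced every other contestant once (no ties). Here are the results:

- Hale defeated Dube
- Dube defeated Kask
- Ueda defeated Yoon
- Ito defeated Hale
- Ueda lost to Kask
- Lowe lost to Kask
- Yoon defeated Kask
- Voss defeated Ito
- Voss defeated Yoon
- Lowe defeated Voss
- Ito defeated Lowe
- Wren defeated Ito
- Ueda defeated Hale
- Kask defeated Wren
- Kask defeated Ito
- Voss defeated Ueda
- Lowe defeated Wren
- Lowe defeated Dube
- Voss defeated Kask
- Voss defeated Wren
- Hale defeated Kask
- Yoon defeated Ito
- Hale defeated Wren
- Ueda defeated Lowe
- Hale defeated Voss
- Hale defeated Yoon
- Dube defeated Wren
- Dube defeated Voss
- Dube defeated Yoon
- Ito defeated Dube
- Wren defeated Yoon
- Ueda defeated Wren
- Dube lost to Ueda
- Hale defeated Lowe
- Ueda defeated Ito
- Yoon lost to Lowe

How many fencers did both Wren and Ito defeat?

Wren beat: Ito, Yoon.
Ito beat: Dube, Lowe, Hale.
No one was beaten by both.

0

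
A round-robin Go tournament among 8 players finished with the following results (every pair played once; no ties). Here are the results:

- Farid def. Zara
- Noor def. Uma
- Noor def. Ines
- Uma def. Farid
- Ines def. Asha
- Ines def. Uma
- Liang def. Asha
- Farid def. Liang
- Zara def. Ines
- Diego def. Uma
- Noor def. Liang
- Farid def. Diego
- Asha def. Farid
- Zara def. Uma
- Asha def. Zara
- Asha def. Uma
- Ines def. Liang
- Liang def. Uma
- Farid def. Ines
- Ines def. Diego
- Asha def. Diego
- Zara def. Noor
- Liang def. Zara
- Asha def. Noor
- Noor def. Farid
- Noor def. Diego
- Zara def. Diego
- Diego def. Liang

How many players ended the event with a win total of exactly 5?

2

Win totals: Farid 4, Ines 4, Diego 2, Liang 3, Uma 1, Noor 5, Asha 5, Zara 4.
Exactly 5: Noor, Asha — 2 players.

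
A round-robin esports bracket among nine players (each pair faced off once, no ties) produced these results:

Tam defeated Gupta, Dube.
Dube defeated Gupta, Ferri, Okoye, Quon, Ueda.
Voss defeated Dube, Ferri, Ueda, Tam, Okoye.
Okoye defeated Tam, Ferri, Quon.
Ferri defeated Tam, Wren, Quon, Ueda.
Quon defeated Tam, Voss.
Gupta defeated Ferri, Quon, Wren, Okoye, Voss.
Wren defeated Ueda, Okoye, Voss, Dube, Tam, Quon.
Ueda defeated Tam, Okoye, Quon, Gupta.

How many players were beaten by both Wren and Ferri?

3

Wren beat: Okoye, Quon, Dube, Tam, Ueda, Voss.
Ferri beat: Wren, Quon, Tam, Ueda.
Both beat: Quon, Tam, Ueda — 3.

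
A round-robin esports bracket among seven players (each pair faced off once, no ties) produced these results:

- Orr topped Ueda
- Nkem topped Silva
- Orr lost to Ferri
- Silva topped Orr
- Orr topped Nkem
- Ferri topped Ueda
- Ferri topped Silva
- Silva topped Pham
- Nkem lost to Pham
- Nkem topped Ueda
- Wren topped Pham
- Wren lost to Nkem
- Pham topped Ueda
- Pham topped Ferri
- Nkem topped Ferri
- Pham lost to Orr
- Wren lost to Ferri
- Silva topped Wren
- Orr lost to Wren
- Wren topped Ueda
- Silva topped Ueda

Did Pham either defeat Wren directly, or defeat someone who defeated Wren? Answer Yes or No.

Yes

Pham did not beat Wren directly.
Pham beat Ferri, Ueda, Nkem. Of those, Ferri beat Wren.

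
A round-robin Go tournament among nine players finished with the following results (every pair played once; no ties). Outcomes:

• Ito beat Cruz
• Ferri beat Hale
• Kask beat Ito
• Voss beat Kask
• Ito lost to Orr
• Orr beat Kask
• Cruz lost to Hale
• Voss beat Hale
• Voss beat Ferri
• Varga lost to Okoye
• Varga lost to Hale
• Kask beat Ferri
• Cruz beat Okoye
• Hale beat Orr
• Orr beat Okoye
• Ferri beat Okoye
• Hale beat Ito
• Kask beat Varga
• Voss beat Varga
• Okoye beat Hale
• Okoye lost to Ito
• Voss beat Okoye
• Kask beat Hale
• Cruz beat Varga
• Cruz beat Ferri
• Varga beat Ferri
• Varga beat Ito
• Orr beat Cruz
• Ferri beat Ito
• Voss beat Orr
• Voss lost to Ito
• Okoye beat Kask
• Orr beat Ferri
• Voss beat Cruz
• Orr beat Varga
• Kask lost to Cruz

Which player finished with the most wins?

Win totals: Voss 7, Hale 4, Orr 6, Ferri 3, Varga 2, Cruz 4, Okoye 3, Kask 4, Ito 3.
Voss leads with 7 wins (next highest: 6).

Voss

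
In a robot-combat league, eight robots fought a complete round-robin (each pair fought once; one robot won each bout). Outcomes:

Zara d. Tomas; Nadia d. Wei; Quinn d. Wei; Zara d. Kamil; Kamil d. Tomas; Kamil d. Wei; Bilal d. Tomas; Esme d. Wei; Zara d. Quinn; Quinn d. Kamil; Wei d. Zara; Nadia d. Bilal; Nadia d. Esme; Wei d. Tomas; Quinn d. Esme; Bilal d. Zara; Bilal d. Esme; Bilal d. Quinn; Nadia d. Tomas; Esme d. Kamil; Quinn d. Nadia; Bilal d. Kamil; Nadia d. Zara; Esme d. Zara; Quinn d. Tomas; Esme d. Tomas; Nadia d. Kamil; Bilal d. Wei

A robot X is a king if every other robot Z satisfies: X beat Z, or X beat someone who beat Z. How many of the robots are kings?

3

Esme cannot reach Bilal, Nadia in two steps.
Wei cannot reach Esme, Bilal, Nadia in two steps.
Zara cannot reach Bilal in two steps.
Tomas cannot reach Esme, Wei, Zara, Bilal, Kamil, Nadia, Quinn in two steps.
Bilal reaches everyone (king).
Kamil cannot reach Esme, Bilal, Nadia, Quinn in two steps.
Nadia reaches everyone (king).
Quinn reaches everyone (king).
Kings: Bilal, Nadia, Quinn — 3.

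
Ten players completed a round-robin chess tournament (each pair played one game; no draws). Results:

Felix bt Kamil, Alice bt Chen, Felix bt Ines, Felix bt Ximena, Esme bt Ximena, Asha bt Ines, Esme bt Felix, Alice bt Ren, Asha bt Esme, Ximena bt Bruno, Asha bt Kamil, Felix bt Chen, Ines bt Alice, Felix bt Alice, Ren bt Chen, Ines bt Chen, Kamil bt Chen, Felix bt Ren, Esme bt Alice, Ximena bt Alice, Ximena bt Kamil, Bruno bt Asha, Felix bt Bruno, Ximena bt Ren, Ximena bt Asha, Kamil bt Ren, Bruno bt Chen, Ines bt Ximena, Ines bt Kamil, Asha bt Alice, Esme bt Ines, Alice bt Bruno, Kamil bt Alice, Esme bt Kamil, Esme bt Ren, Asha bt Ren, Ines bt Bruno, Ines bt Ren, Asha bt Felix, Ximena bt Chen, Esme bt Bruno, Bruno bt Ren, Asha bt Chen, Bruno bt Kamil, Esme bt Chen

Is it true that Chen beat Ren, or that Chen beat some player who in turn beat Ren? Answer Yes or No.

Chen did not beat Ren directly.
Chen beat no one, so there is no intermediate player.

No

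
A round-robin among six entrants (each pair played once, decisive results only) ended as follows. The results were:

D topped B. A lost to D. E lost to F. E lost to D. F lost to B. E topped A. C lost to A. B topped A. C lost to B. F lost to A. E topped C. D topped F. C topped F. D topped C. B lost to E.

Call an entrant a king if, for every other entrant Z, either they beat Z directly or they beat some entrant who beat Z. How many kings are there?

1

A cannot reach B, D in two steps.
B cannot reach D in two steps.
C cannot reach A, B, D in two steps.
D reaches everyone (king).
E cannot reach D in two steps.
F cannot reach D in two steps.
Kings: D — 1.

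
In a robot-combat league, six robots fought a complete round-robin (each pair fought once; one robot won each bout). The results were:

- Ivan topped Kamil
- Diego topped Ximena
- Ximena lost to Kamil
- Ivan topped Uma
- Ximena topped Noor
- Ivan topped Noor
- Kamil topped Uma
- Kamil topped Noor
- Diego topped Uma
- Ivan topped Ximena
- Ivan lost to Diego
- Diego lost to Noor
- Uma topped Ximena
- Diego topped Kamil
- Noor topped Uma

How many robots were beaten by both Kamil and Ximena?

Kamil beat: Noor, Ximena, Uma.
Ximena beat: Noor.
Both beat: Noor — 1.

1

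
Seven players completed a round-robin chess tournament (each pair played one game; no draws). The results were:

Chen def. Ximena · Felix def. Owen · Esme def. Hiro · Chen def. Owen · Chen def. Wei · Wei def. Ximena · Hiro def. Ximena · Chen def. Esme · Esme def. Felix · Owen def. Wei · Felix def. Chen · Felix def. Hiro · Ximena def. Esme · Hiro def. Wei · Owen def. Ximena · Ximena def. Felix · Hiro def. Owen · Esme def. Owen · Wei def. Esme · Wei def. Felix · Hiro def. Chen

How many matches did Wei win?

Wei's results: beat Felix, Esme, Ximena; lost to Owen, Hiro, Chen.
That is 3 wins.

3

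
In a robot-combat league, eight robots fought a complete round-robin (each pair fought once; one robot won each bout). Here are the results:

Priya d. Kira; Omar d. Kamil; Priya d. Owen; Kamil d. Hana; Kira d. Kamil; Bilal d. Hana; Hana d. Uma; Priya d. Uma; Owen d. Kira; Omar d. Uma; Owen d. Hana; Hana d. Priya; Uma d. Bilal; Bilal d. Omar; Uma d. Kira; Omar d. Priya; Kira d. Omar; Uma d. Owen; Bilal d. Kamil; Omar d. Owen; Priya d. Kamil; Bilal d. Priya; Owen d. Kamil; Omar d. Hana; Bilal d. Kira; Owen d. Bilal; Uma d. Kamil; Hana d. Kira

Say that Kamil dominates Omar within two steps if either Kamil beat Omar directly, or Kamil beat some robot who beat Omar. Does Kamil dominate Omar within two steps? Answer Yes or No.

Kamil did not beat Omar directly.
Kamil beat Hana, but each of them lost to Omar. No two-step path.

No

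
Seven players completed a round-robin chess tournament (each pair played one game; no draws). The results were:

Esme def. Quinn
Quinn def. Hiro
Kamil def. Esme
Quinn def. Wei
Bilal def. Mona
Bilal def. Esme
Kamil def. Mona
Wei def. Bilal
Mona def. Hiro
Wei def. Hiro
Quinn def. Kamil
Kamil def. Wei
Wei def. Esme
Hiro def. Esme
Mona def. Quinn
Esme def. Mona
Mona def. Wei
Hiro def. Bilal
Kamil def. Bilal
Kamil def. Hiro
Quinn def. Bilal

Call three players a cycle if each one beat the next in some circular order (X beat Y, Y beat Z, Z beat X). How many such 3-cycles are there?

Win totals: Quinn 4, Hiro 2, Mona 3, Wei 3, Bilal 2, Kamil 5, Esme 2.
A player with w wins dominates both others in C(w,2) triples; summing gives 6 + 1 + 3 + 3 + 1 + 10 + 1 = 25 transitive triples.
Total triples C(7,3) = 35, so cyclic triples = 35 − 25 = 10.

10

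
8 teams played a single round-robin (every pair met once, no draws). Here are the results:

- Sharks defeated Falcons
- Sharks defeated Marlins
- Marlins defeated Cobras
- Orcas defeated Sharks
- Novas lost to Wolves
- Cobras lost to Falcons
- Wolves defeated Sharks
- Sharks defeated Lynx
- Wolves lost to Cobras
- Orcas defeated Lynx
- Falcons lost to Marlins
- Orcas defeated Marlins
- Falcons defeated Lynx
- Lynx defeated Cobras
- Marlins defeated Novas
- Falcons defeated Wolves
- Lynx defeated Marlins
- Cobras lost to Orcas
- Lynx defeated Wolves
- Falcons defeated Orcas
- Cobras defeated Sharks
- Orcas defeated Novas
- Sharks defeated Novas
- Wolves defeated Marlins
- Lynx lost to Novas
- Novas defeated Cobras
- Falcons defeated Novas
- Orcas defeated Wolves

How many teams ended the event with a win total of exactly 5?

1

Win totals: Marlins 3, Falcons 5, Cobras 2, Novas 2, Sharks 4, Orcas 6, Wolves 3, Lynx 3.
Exactly 5: Falcons — 1 team.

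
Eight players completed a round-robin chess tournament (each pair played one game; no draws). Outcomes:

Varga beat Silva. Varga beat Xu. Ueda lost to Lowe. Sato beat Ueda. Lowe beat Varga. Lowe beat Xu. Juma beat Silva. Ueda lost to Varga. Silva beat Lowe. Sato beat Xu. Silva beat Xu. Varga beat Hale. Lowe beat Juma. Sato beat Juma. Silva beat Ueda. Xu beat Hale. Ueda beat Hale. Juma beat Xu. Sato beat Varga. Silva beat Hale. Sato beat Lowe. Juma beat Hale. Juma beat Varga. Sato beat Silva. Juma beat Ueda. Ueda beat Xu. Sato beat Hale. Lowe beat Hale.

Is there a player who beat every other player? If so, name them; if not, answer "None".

Sato has 7 wins out of 7 opponents — a perfect record.

Sato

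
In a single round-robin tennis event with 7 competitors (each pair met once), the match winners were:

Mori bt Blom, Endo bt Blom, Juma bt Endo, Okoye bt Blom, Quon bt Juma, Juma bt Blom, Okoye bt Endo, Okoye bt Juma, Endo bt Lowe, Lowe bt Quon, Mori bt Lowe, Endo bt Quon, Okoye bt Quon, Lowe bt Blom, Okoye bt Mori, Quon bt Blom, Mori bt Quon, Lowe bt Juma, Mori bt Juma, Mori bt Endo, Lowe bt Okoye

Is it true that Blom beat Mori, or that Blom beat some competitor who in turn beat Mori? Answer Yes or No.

No

Blom did not beat Mori directly.
Blom beat no one, so there is no intermediate competitor.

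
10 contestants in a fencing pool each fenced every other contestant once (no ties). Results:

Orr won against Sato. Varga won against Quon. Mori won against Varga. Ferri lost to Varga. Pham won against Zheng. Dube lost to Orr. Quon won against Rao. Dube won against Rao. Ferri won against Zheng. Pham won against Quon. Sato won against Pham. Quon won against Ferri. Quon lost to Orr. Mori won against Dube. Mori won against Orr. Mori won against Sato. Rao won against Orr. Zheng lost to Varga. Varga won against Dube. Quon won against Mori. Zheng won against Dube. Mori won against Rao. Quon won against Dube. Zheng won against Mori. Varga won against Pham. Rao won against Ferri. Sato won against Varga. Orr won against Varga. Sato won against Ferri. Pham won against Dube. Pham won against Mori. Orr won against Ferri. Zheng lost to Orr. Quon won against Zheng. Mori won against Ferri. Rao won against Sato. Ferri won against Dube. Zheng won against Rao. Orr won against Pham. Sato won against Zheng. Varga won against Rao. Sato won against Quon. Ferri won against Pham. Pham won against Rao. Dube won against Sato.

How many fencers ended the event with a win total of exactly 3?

3

Win totals: Rao 3, Sato 5, Quon 5, Dube 2, Varga 6, Ferri 3, Zheng 3, Mori 6, Orr 7, Pham 5.
Exactly 3: Rao, Ferri, Zheng — 3 fencers.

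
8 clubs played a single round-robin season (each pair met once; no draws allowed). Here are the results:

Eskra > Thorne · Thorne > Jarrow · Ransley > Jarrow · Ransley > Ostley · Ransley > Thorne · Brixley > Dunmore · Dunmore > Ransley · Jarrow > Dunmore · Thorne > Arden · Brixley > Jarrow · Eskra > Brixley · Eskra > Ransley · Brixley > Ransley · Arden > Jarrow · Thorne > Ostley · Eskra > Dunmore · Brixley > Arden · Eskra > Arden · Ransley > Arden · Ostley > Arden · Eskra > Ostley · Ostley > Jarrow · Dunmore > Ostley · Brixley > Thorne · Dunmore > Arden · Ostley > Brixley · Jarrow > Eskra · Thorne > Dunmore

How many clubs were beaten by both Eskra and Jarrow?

1

Eskra beat: Thorne, Ostley, Arden, Brixley, Ransley, Dunmore.
Jarrow beat: Eskra, Dunmore.
Both beat: Dunmore — 1.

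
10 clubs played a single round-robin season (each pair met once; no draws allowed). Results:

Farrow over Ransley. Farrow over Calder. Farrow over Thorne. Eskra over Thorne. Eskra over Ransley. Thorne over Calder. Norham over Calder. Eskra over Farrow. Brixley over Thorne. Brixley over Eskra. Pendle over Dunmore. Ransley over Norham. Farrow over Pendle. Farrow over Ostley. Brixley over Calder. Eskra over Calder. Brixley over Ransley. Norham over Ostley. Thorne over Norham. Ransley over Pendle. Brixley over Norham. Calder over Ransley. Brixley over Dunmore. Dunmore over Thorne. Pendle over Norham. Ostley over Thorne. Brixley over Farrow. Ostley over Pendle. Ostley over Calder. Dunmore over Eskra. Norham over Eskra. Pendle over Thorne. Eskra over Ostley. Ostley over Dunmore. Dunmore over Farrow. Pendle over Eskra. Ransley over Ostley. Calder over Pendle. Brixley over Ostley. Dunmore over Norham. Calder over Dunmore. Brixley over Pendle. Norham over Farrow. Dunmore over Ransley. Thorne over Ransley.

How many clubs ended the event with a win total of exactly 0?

Win totals: Brixley 9, Calder 3, Dunmore 5, Farrow 5, Pendle 4, Ostley 4, Norham 4, Thorne 3, Ransley 3, Eskra 5.
No club has exactly 0 wins.

0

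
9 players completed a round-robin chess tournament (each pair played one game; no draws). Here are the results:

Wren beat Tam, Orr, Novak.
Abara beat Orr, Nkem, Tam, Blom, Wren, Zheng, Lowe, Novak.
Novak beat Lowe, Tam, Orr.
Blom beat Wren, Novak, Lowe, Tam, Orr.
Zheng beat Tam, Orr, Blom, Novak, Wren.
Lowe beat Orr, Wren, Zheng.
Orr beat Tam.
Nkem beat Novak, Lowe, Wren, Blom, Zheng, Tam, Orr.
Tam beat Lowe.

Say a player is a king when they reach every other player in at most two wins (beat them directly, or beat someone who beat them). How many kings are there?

1

Blom cannot reach Nkem, Abara in two steps.
Novak cannot reach Blom, Nkem, Abara in two steps.
Orr cannot reach Blom, Novak, Zheng, Wren, Nkem, Abara in two steps.
Zheng cannot reach Nkem, Abara in two steps.
Wren cannot reach Blom, Zheng, Nkem, Abara in two steps.
Lowe cannot reach Nkem, Abara in two steps.
Nkem cannot reach Abara in two steps.
Abara reaches everyone (king).
Tam cannot reach Blom, Novak, Nkem, Abara in two steps.
Kings: Abara — 1.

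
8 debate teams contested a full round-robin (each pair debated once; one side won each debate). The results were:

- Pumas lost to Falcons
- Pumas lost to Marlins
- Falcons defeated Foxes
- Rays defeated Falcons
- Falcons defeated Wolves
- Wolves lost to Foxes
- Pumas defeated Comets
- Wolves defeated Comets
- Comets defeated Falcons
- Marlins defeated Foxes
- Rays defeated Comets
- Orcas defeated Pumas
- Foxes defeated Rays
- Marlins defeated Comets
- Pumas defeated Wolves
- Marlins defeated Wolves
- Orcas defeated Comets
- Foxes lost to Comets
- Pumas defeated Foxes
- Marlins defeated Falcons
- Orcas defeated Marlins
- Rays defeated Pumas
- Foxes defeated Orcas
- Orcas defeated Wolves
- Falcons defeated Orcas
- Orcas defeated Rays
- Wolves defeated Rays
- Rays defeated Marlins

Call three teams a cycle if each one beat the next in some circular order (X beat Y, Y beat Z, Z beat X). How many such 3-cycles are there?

16

Win totals: Rays 4, Foxes 3, Comets 2, Falcons 4, Wolves 2, Marlins 5, Pumas 3, Orcas 5.
A team with w wins dominates both others in C(w,2) triples; summing gives 6 + 3 + 1 + 6 + 1 + 10 + 3 + 10 = 40 transitive triples.
Total triples C(8,3) = 56, so cyclic triples = 56 − 40 = 16.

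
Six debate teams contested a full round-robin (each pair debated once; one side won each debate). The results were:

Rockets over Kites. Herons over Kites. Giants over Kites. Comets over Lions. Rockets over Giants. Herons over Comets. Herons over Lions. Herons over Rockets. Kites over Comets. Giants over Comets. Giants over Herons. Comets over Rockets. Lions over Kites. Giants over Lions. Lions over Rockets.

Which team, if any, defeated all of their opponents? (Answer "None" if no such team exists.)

Highest win total is Herons with 4 (out of 5 possible).
Herons lost to Giants, so no team went undefeated.

None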